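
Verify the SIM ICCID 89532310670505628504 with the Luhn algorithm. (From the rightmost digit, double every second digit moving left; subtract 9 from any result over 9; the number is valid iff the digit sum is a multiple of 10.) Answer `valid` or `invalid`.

valid

From the right, keep odd positions and double even positions (subtract 9 from any doubled value over 9):
  doubled (positions 2,4,...): 0 7 3 0 0 3 2 4 1 7 → sum 27
  kept (positions 1,3,...): 4 5 2 5 5 7 0 3 3 9 → sum 43
Total = 70.
70 mod 10 = 0, so the number is valid.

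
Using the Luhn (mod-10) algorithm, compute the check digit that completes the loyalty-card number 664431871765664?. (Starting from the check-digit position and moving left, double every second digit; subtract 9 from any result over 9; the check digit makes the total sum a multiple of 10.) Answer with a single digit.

4

Partial digits right→left: 4 6 6 5 6 7 1 7 8 1 3 4 4 6 6
Double every second digit counting from the check-digit position (so the 1st, 3rd, 5th, ... of the partial from the right).
  doubled (with −9 where >9): 8 3 3 2 7 6 8 3 → sum 40
  kept as-is: 6 5 7 7 1 4 6 → sum 36
Total = 40 + 36 = 76.
Check digit = (10 − (76 mod 10)) mod 10 = 4.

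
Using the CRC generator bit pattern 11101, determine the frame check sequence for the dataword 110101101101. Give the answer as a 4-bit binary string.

Append 4 zeros: 1101011011010000. Divide by 11101 (XOR where the leading bit is 1):
  pos 0: 11010 XOR 11101 = 00111
  pos 2: 11111 XOR 11101 = 00010
  pos 5: 10011 XOR 11101 = 01110
  pos 6: 11100 XOR 11101 = 00001
  pos 10: 11000 XOR 11101 = 00101
Remainder (last 4 bits) = 1010. This is the CRC / FCS.

1010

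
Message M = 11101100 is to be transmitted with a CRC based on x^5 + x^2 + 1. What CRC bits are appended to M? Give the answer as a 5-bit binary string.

00001

Append 5 zeros: 1110110000000. Divide by 100101 (XOR where the leading bit is 1):
  pos 0: 111011 XOR 100101 = 011110
  pos 1: 111100 XOR 100101 = 011001
  pos 2: 110010 XOR 100101 = 010111
  pos 3: 101110 XOR 100101 = 001011
  pos 5: 101100 XOR 100101 = 001001
  pos 7: 100100 XOR 100101 = 000001
Remainder (last 5 bits) = 00001. This is the CRC / FCS.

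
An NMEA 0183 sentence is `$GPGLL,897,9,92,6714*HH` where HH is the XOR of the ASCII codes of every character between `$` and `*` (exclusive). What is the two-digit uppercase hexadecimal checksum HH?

50

XOR the ASCII codes of the payload characters:
  'G' = 0x47 → acc = 0x47
  'P' = 0x50 → acc = 0x17
  'G' = 0x47 → acc = 0x50
  'L' = 0x4C → acc = 0x1C
  'L' = 0x4C → acc = 0x50
  ',' = 0x2C → acc = 0x7C
  '8' = 0x38 → acc = 0x44
  '9' = 0x39 → acc = 0x7D
  '7' = 0x37 → acc = 0x4A
  ',' = 0x2C → acc = 0x66
  '9' = 0x39 → acc = 0x5F
  ',' = 0x2C → acc = 0x73
  '9' = 0x39 → acc = 0x4A
  '2' = 0x32 → acc = 0x78
  ',' = 0x2C → acc = 0x54
  '6' = 0x36 → acc = 0x62
  '7' = 0x37 → acc = 0x55
  '1' = 0x31 → acc = 0x64
  '4' = 0x34 → acc = 0x50
Checksum = 0x50.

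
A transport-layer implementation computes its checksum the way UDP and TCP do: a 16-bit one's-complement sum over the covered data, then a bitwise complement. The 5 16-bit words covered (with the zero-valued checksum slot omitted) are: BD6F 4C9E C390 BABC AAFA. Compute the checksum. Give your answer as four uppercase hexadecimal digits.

One's-complement addition (fold any carry out of bit 15 back into bit 0):
  0xBD6F + 0x4C9E = 0x10A0D → wrap carry → 0x0A0E
  0x0A0E + 0xC390 = 0x0CD9E
  0xCD9E + 0xBABC = 0x1885A → wrap carry → 0x885B
  0x885B + 0xAAFA = 0x13355 → wrap carry → 0x3356
One's-complement sum = 0x3356.
Checksum = ~0x3356 & 0xFFFF = 0xCCA9.

CCA9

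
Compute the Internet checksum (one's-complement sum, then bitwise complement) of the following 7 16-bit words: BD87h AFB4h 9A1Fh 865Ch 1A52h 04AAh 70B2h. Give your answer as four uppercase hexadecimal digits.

E298

One's-complement addition (fold any carry out of bit 15 back into bit 0):
  0xBD87 + 0xAFB4 = 0x16D3B → wrap carry → 0x6D3C
  0x6D3C + 0x9A1F = 0x1075B → wrap carry → 0x075C
  0x075C + 0x865C = 0x08DB8
  0x8DB8 + 0x1A52 = 0x0A80A
  0xA80A + 0x04AA = 0x0ACB4
  0xACB4 + 0x70B2 = 0x11D66 → wrap carry → 0x1D67
One's-complement sum = 0x1D67.
Checksum = ~0x1D67 & 0xFFFF = 0xE298.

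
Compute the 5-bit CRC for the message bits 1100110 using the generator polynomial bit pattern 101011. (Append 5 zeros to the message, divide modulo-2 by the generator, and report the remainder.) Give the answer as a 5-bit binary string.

01111

Append 5 zeros: 110011000000. Divide by 101011 (XOR where the leading bit is 1):
  pos 0: 110011 XOR 101011 = 011000
  pos 1: 110000 XOR 101011 = 011011
  pos 2: 110110 XOR 101011 = 011101
  pos 3: 111010 XOR 101011 = 010001
  pos 4: 100010 XOR 101011 = 001001
  pos 6: 100100 XOR 101011 = 001111
Remainder (last 5 bits) = 01111. This is the CRC / FCS.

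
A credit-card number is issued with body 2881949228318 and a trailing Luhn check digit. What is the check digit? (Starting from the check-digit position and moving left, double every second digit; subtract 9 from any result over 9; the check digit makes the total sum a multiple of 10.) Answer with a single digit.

Partial digits right→left: 8 1 3 8 2 2 9 4 9 1 8 8 2
Double every second digit counting from the check-digit position (so the 1st, 3rd, 5th, ... of the partial from the right).
  doubled (with −9 where >9): 7 6 4 9 9 7 4 → sum 46
  kept as-is: 1 8 2 4 1 8 → sum 24
Total = 46 + 24 = 70.
Check digit = (10 − (70 mod 10)) mod 10 = 0.

0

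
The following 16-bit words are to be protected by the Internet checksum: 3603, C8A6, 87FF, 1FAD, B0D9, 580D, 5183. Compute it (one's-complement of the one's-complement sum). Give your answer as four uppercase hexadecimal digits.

One's-complement addition (fold any carry out of bit 15 back into bit 0):
  0x3603 + 0xC8A6 = 0x0FEA9
  0xFEA9 + 0x87FF = 0x186A8 → wrap carry → 0x86A9
  0x86A9 + 0x1FAD = 0x0A656
  0xA656 + 0xB0D9 = 0x1572F → wrap carry → 0x5730
  0x5730 + 0x580D = 0x0AF3D
  0xAF3D + 0x5183 = 0x100C0 → wrap carry → 0x00C1
One's-complement sum = 0x00C1.
Checksum = ~0x00C1 & 0xFFFF = 0xFF3E.

FF3E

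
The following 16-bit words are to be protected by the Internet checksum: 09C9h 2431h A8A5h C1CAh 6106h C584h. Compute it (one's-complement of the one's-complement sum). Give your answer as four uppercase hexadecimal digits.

410A

One's-complement addition (fold any carry out of bit 15 back into bit 0):
  0x09C9 + 0x2431 = 0x02DFA
  0x2DFA + 0xA8A5 = 0x0D69F
  0xD69F + 0xC1CA = 0x19869 → wrap carry → 0x986A
  0x986A + 0x6106 = 0x0F970
  0xF970 + 0xC584 = 0x1BEF4 → wrap carry → 0xBEF5
One's-complement sum = 0xBEF5.
Checksum = ~0xBEF5 & 0xFFFF = 0x410A.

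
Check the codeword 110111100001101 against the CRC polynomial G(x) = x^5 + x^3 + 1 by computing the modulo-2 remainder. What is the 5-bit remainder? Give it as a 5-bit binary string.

00000

Modulo-2 division of 110111100001101 by 101001:
  pos 0: 110111 XOR 101001 = 011110
  pos 1: 111101 XOR 101001 = 010100
  pos 2: 101000 XOR 101001 = 000001
  pos 7: 100011 XOR 101001 = 001010
  pos 9: 101001 XOR 101001 = 000000
Remainder = 00000 (zero — the frame passes the CRC check).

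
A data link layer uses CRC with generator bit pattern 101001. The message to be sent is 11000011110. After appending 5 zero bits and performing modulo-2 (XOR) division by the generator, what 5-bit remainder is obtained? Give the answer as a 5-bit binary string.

11101

Append 5 zeros: 1100001111000000. Divide by 101001 (XOR where the leading bit is 1):
  pos 0: 110000 XOR 101001 = 011001
  pos 1: 110011 XOR 101001 = 011010
  pos 2: 110101 XOR 101001 = 011100
  pos 3: 111001 XOR 101001 = 010000
  pos 4: 100001 XOR 101001 = 001000
  pos 6: 100000 XOR 101001 = 001001
  pos 8: 100100 XOR 101001 = 001101
  pos 10: 110100 XOR 101001 = 011101
Remainder (last 5 bits) = 11101. This is the CRC / FCS.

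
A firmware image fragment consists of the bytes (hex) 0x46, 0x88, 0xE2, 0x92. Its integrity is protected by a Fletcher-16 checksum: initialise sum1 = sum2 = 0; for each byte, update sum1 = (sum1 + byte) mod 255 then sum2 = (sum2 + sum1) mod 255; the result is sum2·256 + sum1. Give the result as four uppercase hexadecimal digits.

0B44

Running sums (mod 255):
  after byte 0 (0x46): sum1=70, sum2=70
  after byte 1 (0x88): sum1=206, sum2=21
  after byte 2 (0xE2): sum1=177, sum2=198
  after byte 3 (0x92): sum1=68, sum2=11
Checksum = sum2·256 + sum1 = 11·256 + 68 = 2884 = 0x0B44.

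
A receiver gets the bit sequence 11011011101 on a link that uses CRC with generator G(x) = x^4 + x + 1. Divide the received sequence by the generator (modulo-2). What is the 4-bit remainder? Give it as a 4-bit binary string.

0100

Modulo-2 division of 11011011101 by 10011:
  pos 0: 11011 XOR 10011 = 01000
  pos 1: 10000 XOR 10011 = 00011
  pos 4: 11111 XOR 10011 = 01100
  pos 5: 11000 XOR 10011 = 01011
  pos 6: 10111 XOR 10011 = 00100
Remainder = 0100 (nonzero — an error is detected).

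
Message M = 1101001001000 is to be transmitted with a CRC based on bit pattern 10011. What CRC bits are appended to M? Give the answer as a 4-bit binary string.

0010

Append 4 zeros: 11010010010000000. Divide by 10011 (XOR where the leading bit is 1):
  pos 0: 11010 XOR 10011 = 01001
  pos 1: 10010 XOR 10011 = 00001
  pos 5: 11001 XOR 10011 = 01010
  pos 6: 10100 XOR 10011 = 00111
  pos 8: 11100 XOR 10011 = 01111
  pos 9: 11110 XOR 10011 = 01101
  pos 10: 11010 XOR 10011 = 01001
  pos 11: 10010 XOR 10011 = 00001
Remainder (last 4 bits) = 0010. This is the CRC / FCS.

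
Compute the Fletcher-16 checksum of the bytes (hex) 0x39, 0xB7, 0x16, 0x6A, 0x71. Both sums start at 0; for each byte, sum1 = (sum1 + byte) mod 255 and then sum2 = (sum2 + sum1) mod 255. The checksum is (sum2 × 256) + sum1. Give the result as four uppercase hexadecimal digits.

Running sums (mod 255):
  after byte 0 (0x39): sum1=57, sum2=57
  after byte 1 (0xB7): sum1=240, sum2=42
  after byte 2 (0x16): sum1=7, sum2=49
  after byte 3 (0x6A): sum1=113, sum2=162
  after byte 4 (0x71): sum1=226, sum2=133
Checksum = sum2·256 + sum1 = 133·256 + 226 = 34274 = 0x85E2.

85E2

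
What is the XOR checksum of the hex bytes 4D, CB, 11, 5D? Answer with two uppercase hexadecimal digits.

XOR the bytes together:
  start with 0x4D
  0x4D ⊕ 0xCB = 0x86
  0x86 ⊕ 0x11 = 0x97
  0x97 ⊕ 0x5D = 0xCA

CA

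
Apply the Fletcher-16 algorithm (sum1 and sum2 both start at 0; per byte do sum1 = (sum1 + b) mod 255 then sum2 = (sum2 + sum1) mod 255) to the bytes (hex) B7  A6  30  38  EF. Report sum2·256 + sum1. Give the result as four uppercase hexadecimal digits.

Running sums (mod 255):
  after byte 0 (B7): sum1=183, sum2=183
  after byte 1 (A6): sum1=94, sum2=22
  after byte 2 (30): sum1=142, sum2=164
  after byte 3 (38): sum1=198, sum2=107
  after byte 4 (EF): sum1=182, sum2=34
Checksum = sum2·256 + sum1 = 34·256 + 182 = 8886 = 0x22B6.

22B6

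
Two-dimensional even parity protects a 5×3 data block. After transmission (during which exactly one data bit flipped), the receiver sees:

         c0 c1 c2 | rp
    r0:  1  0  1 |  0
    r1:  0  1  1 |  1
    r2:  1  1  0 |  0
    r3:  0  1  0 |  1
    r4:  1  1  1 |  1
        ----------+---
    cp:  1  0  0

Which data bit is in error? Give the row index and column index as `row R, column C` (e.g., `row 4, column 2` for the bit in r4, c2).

Recompute each row's even parity and compare to rp:
  r0: data parity 0, sent rp 0 → ok
  r1: data parity 0, sent rp 1 → mismatch
  r2: data parity 0, sent rp 0 → ok
  r3: data parity 1, sent rp 1 → ok
  r4: data parity 1, sent rp 1 → ok
Recompute each column's even parity and compare to cp:
  c0: data parity 1, sent cp 1 → ok
  c1: data parity 0, sent cp 0 → ok
  c2: data parity 1, sent cp 0 → mismatch
Exactly one row (r1) and one column (c2) fail → the flipped bit is at their intersection.

row 1, column 2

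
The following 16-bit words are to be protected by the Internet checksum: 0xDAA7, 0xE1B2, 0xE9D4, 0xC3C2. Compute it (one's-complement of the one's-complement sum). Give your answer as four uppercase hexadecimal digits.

One's-complement addition (fold any carry out of bit 15 back into bit 0):
  0xDAA7 + 0xE1B2 = 0x1BC59 → wrap carry → 0xBC5A
  0xBC5A + 0xE9D4 = 0x1A62E → wrap carry → 0xA62F
  0xA62F + 0xC3C2 = 0x169F1 → wrap carry → 0x69F2
One's-complement sum = 0x69F2.
Checksum = ~0x69F2 & 0xFFFF = 0x960D.

960D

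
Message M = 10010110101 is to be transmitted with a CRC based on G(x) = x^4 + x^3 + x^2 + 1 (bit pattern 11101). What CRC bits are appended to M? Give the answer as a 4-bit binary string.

1001

Append 4 zeros: 100101101010000. Divide by 11101 (XOR where the leading bit is 1):
  pos 0: 10010 XOR 11101 = 01111
  pos 1: 11111 XOR 11101 = 00010
  pos 4: 10101 XOR 11101 = 01000
  pos 5: 10000 XOR 11101 = 01101
  pos 6: 11011 XOR 11101 = 00110
  pos 8: 11000 XOR 11101 = 00101
  pos 10: 10100 XOR 11101 = 01001
Remainder (last 4 bits) = 1001. This is the CRC / FCS.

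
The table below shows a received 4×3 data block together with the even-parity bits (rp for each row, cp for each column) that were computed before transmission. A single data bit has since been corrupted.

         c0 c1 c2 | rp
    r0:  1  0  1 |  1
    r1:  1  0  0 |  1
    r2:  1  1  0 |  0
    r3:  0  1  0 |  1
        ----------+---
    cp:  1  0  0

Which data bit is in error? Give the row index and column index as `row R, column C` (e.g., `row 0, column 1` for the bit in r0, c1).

Recompute each row's even parity and compare to rp:
  r0: data parity 0, sent rp 1 → mismatch
  r1: data parity 1, sent rp 1 → ok
  r2: data parity 0, sent rp 0 → ok
  r3: data parity 1, sent rp 1 → ok
Recompute each column's even parity and compare to cp:
  c0: data parity 1, sent cp 1 → ok
  c1: data parity 0, sent cp 0 → ok
  c2: data parity 1, sent cp 0 → mismatch
Exactly one row (r0) and one column (c2) fail → the flipped bit is at their intersection.

row 0, column 2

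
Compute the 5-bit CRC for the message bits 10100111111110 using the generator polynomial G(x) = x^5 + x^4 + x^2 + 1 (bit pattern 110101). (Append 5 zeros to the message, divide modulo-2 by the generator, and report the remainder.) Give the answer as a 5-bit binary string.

Append 5 zeros: 1010011111111000000. Divide by 110101 (XOR where the leading bit is 1):
  pos 0: 101001 XOR 110101 = 011100
  pos 1: 111001 XOR 110101 = 001100
  pos 3: 110011 XOR 110101 = 000110
  pos 6: 110111 XOR 110101 = 000010
  pos 10: 101000 XOR 110101 = 011101
  pos 11: 111010 XOR 110101 = 001111
  pos 13: 111100 XOR 110101 = 001001
Remainder (last 5 bits) = 01001. This is the CRC / FCS.

01001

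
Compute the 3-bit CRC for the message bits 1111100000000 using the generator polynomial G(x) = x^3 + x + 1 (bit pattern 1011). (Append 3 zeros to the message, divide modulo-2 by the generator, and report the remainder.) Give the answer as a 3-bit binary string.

Append 3 zeros: 1111100000000000. Divide by 1011 (XOR where the leading bit is 1):
  pos 0: 1111 XOR 1011 = 0100
  pos 1: 1001 XOR 1011 = 0010
  pos 3: 1000 XOR 1011 = 0011
  pos 5: 1100 XOR 1011 = 0111
  pos 6: 1110 XOR 1011 = 0101
  pos 7: 1010 XOR 1011 = 0001
  pos 10: 1000 XOR 1011 = 0011
  pos 12: 1100 XOR 1011 = 0111
Remainder (last 3 bits) = 111. This is the CRC / FCS.

111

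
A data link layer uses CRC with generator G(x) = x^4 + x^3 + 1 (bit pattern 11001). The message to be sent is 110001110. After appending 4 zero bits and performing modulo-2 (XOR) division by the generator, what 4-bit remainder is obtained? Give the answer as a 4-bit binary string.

1101

Append 4 zeros: 1100011100000. Divide by 11001 (XOR where the leading bit is 1):
  pos 0: 11000 XOR 11001 = 00001
  pos 4: 11110 XOR 11001 = 00111
  pos 6: 11100 XOR 11001 = 00101
  pos 8: 10100 XOR 11001 = 01101
Remainder (last 4 bits) = 1101. This is the CRC / FCS.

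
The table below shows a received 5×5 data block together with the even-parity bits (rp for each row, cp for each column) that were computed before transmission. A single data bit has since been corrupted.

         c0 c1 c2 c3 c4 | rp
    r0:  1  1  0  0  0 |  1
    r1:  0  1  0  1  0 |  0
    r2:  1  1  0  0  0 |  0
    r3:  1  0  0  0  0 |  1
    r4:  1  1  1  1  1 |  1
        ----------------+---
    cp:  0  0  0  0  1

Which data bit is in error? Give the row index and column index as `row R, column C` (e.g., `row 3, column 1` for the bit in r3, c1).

row 0, column 2

Recompute each row's even parity and compare to rp:
  r0: data parity 0, sent rp 1 → mismatch
  r1: data parity 0, sent rp 0 → ok
  r2: data parity 0, sent rp 0 → ok
  r3: data parity 1, sent rp 1 → ok
  r4: data parity 1, sent rp 1 → ok
Recompute each column's even parity and compare to cp:
  c0: data parity 0, sent cp 0 → ok
  c1: data parity 0, sent cp 0 → ok
  c2: data parity 1, sent cp 0 → mismatch
  c3: data parity 0, sent cp 0 → ok
  c4: data parity 1, sent cp 1 → ok
Exactly one row (r0) and one column (c2) fail → the flipped bit is at their intersection.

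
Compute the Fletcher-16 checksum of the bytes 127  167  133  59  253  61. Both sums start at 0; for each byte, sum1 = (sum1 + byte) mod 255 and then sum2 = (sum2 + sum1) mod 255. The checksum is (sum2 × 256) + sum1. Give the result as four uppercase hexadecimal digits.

Running sums (mod 255):
  after byte 0 (127): sum1=127, sum2=127
  after byte 1 (167): sum1=39, sum2=166
  after byte 2 (133): sum1=172, sum2=83
  after byte 3 (59): sum1=231, sum2=59
  after byte 4 (253): sum1=229, sum2=33
  after byte 5 (61): sum1=35, sum2=68
Checksum = sum2·256 + sum1 = 68·256 + 35 = 17443 = 0x4423.

4423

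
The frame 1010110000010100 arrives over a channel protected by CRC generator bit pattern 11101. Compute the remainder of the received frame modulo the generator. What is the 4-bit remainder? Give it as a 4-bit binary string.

0000

Modulo-2 division of 1010110000010100 by 11101:
  pos 0: 10101 XOR 11101 = 01000
  pos 1: 10001 XOR 11101 = 01100
  pos 2: 11000 XOR 11101 = 00101
  pos 4: 10100 XOR 11101 = 01001
  pos 5: 10010 XOR 11101 = 01111
  pos 6: 11110 XOR 11101 = 00011
  pos 9: 11101 XOR 11101 = 00000
Remainder = 0000 (zero — the frame passes the CRC check).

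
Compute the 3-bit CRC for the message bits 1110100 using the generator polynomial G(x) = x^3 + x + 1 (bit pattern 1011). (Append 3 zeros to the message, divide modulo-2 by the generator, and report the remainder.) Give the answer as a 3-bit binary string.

000

Append 3 zeros: 1110100000. Divide by 1011 (XOR where the leading bit is 1):
  pos 0: 1110 XOR 1011 = 0101
  pos 1: 1011 XOR 1011 = 0000
Remainder (last 3 bits) = 000. This is the CRC / FCS.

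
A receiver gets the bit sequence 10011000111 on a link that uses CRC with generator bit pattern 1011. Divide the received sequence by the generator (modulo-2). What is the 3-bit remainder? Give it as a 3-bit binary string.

000

Modulo-2 division of 10011000111 by 1011:
  pos 0: 1001 XOR 1011 = 0010
  pos 2: 1010 XOR 1011 = 0001
  pos 5: 1001 XOR 1011 = 0010
  pos 7: 1011 XOR 1011 = 0000
Remainder = 000 (zero — the frame passes the CRC check).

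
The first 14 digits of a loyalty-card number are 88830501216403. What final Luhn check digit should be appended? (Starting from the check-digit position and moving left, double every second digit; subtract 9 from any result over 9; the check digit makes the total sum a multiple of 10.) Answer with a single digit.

4

Partial digits right→left: 3 0 4 6 1 2 1 0 5 0 3 8 8 8
Double every second digit counting from the check-digit position (so the 1st, 3rd, 5th, ... of the partial from the right).
  doubled (with −9 where >9): 6 8 2 2 1 6 7 → sum 32
  kept as-is: 0 6 2 0 0 8 8 → sum 24
Total = 32 + 24 = 56.
Check digit = (10 − (56 mod 10)) mod 10 = 4.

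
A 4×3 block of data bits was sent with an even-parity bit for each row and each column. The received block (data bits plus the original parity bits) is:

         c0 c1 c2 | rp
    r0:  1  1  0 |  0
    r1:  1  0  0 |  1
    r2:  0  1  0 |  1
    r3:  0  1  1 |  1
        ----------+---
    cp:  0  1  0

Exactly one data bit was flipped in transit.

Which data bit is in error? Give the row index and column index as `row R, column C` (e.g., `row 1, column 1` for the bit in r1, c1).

row 3, column 2

Recompute each row's even parity and compare to rp:
  r0: data parity 0, sent rp 0 → ok
  r1: data parity 1, sent rp 1 → ok
  r2: data parity 1, sent rp 1 → ok
  r3: data parity 0, sent rp 1 → mismatch
Recompute each column's even parity and compare to cp:
  c0: data parity 0, sent cp 0 → ok
  c1: data parity 1, sent cp 1 → ok
  c2: data parity 1, sent cp 0 → mismatch
Exactly one row (r3) and one column (c2) fail → the flipped bit is at their intersection.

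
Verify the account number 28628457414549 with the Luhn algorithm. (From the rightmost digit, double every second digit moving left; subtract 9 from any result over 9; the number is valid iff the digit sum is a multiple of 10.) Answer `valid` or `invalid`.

From the right, keep odd positions and double even positions (subtract 9 from any doubled value over 9):
  doubled (positions 2,4,...): 8 8 8 1 7 3 4 → sum 39
  kept (positions 1,3,...): 9 5 1 7 4 2 8 → sum 36
Total = 75.
75 mod 10 = 5, so the number is invalid.

invalid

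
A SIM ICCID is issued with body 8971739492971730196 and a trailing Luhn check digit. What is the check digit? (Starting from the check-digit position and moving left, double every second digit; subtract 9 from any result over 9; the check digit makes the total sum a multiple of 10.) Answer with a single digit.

1

Partial digits right→left: 6 9 1 0 3 7 1 7 9 2 9 4 9 3 7 1 7 9 8
Double every second digit counting from the check-digit position (so the 1st, 3rd, 5th, ... of the partial from the right).
  doubled (with −9 where >9): 3 2 6 2 9 9 9 5 5 7 → sum 57
  kept as-is: 9 0 7 7 2 4 3 1 9 → sum 42
Total = 57 + 42 = 99.
Check digit = (10 − (99 mod 10)) mod 10 = 1.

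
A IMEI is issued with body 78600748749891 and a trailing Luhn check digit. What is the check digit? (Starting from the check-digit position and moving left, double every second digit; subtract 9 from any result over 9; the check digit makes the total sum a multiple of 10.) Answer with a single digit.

Partial digits right→left: 1 9 8 9 4 7 8 4 7 0 0 6 8 7
Double every second digit counting from the check-digit position (so the 1st, 3rd, 5th, ... of the partial from the right).
  doubled (with −9 where >9): 2 7 8 7 5 0 7 → sum 36
  kept as-is: 9 9 7 4 0 6 7 → sum 42
Total = 36 + 42 = 78.
Check digit = (10 − (78 mod 10)) mod 10 = 2.

2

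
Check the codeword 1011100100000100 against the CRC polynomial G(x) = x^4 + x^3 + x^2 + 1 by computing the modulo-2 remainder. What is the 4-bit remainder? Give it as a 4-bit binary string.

0000

Modulo-2 division of 1011100100000100 by 11101:
  pos 0: 10111 XOR 11101 = 01010
  pos 1: 10100 XOR 11101 = 01001
  pos 2: 10010 XOR 11101 = 01111
  pos 3: 11111 XOR 11101 = 00010
  pos 6: 10000 XOR 11101 = 01101
  pos 7: 11010 XOR 11101 = 00111
  pos 9: 11101 XOR 11101 = 00000
Remainder = 0000 (zero — the frame passes the CRC check).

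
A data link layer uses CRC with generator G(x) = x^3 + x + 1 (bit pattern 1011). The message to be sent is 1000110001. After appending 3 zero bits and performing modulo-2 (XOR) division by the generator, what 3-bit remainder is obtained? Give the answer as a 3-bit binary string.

111

Append 3 zeros: 1000110001000. Divide by 1011 (XOR where the leading bit is 1):
  pos 0: 1000 XOR 1011 = 0011
  pos 2: 1111 XOR 1011 = 0100
  pos 3: 1000 XOR 1011 = 0011
  pos 5: 1100 XOR 1011 = 0111
  pos 6: 1111 XOR 1011 = 0100
  pos 7: 1000 XOR 1011 = 0011
  pos 9: 1100 XOR 1011 = 0111
Remainder (last 3 bits) = 111. This is the CRC / FCS.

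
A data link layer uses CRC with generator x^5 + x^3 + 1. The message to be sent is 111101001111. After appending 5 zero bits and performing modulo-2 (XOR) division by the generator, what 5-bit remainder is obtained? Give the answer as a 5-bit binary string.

11111

Append 5 zeros: 11110100111100000. Divide by 101001 (XOR where the leading bit is 1):
  pos 0: 111101 XOR 101001 = 010100
  pos 1: 101000 XOR 101001 = 000001
  pos 6: 101111 XOR 101001 = 000110
  pos 9: 110000 XOR 101001 = 011001
  pos 10: 110010 XOR 101001 = 011011
  pos 11: 110110 XOR 101001 = 011111
Remainder (last 5 bits) = 11111. This is the CRC / FCS.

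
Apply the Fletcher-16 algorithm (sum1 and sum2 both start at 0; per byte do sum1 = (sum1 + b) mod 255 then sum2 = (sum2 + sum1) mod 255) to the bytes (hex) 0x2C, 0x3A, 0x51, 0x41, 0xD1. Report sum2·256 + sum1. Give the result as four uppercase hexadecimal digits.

Running sums (mod 255):
  after byte 0 (0x2C): sum1=44, sum2=44
  after byte 1 (0x3A): sum1=102, sum2=146
  after byte 2 (0x51): sum1=183, sum2=74
  after byte 3 (0x41): sum1=248, sum2=67
  after byte 4 (0xD1): sum1=202, sum2=14
Checksum = sum2·256 + sum1 = 14·256 + 202 = 3786 = 0x0ECA.

0ECA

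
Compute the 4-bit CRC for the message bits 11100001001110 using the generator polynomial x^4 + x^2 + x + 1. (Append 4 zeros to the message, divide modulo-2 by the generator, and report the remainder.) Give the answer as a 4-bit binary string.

Append 4 zeros: 111000010011100000. Divide by 10111 (XOR where the leading bit is 1):
  pos 0: 11100 XOR 10111 = 01011
  pos 1: 10110 XOR 10111 = 00001
  pos 5: 10100 XOR 10111 = 00011
  pos 8: 11111 XOR 10111 = 01000
  pos 9: 10000 XOR 10111 = 00111
  pos 11: 11100 XOR 10111 = 01011
  pos 12: 10110 XOR 10111 = 00001
Remainder (last 4 bits) = 0010. This is the CRC / FCS.

0010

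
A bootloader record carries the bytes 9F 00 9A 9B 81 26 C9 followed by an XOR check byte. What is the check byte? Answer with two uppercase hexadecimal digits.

F0

XOR the bytes together:
  start with 0x9F
  0x9F ⊕ 0x00 = 0x9F
  0x9F ⊕ 0x9A = 0x05
  0x05 ⊕ 0x9B = 0x9E
  0x9E ⊕ 0x81 = 0x1F
  0x1F ⊕ 0x26 = 0x39
  0x39 ⊕ 0xC9 = 0xF0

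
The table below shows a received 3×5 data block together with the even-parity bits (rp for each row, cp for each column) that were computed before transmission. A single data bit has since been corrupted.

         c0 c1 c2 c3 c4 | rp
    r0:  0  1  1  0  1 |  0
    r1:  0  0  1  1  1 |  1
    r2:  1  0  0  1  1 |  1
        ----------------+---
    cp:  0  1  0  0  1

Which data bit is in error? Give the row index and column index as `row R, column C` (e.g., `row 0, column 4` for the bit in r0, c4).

Recompute each row's even parity and compare to rp:
  r0: data parity 1, sent rp 0 → mismatch
  r1: data parity 1, sent rp 1 → ok
  r2: data parity 1, sent rp 1 → ok
Recompute each column's even parity and compare to cp:
  c0: data parity 1, sent cp 0 → mismatch
  c1: data parity 1, sent cp 1 → ok
  c2: data parity 0, sent cp 0 → ok
  c3: data parity 0, sent cp 0 → ok
  c4: data parity 1, sent cp 1 → ok
Exactly one row (r0) and one column (c0) fail → the flipped bit is at their intersection.

row 0, column 0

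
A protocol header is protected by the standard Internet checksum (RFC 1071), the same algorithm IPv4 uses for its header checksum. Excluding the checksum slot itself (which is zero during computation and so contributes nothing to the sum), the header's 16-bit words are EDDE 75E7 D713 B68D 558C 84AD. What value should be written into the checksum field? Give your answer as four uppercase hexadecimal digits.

One's-complement addition (fold any carry out of bit 15 back into bit 0):
  0xEDDE + 0x75E7 = 0x163C5 → wrap carry → 0x63C6
  0x63C6 + 0xD713 = 0x13AD9 → wrap carry → 0x3ADA
  0x3ADA + 0xB68D = 0x0F167
  0xF167 + 0x558C = 0x146F3 → wrap carry → 0x46F4
  0x46F4 + 0x84AD = 0x0CBA1
One's-complement sum = 0xCBA1.
Checksum = ~0xCBA1 & 0xFFFF = 0x345E.

345E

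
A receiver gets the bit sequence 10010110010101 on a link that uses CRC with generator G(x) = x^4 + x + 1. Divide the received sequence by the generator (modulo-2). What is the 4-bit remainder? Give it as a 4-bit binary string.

Modulo-2 division of 10010110010101 by 10011:
  pos 0: 10010 XOR 10011 = 00001
  pos 4: 11100 XOR 10011 = 01111
  pos 5: 11111 XOR 10011 = 01100
  pos 6: 11000 XOR 10011 = 01011
  pos 7: 10111 XOR 10011 = 00100
  pos 9: 10001 XOR 10011 = 00010
Remainder = 0010 (nonzero — an error is detected).

0010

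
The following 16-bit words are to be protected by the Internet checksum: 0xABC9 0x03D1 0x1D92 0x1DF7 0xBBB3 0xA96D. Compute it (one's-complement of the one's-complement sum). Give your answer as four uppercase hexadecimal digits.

One's-complement addition (fold any carry out of bit 15 back into bit 0):
  0xABC9 + 0x03D1 = 0x0AF9A
  0xAF9A + 0x1D92 = 0x0CD2C
  0xCD2C + 0x1DF7 = 0x0EB23
  0xEB23 + 0xBBB3 = 0x1A6D6 → wrap carry → 0xA6D7
  0xA6D7 + 0xA96D = 0x15044 → wrap carry → 0x5045
One's-complement sum = 0x5045.
Checksum = ~0x5045 & 0xFFFF = 0xAFBA.

AFBA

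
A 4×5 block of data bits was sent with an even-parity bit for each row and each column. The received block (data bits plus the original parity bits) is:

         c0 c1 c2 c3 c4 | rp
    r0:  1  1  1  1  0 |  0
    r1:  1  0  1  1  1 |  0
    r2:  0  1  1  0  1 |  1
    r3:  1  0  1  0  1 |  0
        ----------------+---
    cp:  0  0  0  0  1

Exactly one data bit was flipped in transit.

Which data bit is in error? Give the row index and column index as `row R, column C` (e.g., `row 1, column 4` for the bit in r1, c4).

row 3, column 0

Recompute each row's even parity and compare to rp:
  r0: data parity 0, sent rp 0 → ok
  r1: data parity 0, sent rp 0 → ok
  r2: data parity 1, sent rp 1 → ok
  r3: data parity 1, sent rp 0 → mismatch
Recompute each column's even parity and compare to cp:
  c0: data parity 1, sent cp 0 → mismatch
  c1: data parity 0, sent cp 0 → ok
  c2: data parity 0, sent cp 0 → ok
  c3: data parity 0, sent cp 0 → ok
  c4: data parity 1, sent cp 1 → ok
Exactly one row (r3) and one column (c0) fail → the flipped bit is at their intersection.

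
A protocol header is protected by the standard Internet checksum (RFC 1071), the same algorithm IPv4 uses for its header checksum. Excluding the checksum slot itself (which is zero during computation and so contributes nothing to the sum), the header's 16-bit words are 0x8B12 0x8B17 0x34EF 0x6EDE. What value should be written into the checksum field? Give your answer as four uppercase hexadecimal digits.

One's-complement addition (fold any carry out of bit 15 back into bit 0):
  0x8B12 + 0x8B17 = 0x11629 → wrap carry → 0x162A
  0x162A + 0x34EF = 0x04B19
  0x4B19 + 0x6EDE = 0x0B9F7
One's-complement sum = 0xB9F7.
Checksum = ~0xB9F7 & 0xFFFF = 0x4608.

4608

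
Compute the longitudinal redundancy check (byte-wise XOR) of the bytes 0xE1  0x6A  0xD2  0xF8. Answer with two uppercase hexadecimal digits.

A1

XOR the bytes together:
  start with 0xE1
  0xE1 ⊕ 0x6A = 0x8B
  0x8B ⊕ 0xD2 = 0x59
  0x59 ⊕ 0xF8 = 0xA1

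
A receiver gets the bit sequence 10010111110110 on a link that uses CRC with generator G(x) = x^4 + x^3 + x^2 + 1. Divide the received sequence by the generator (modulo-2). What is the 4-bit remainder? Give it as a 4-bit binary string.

Modulo-2 division of 10010111110110 by 11101:
  pos 0: 10010 XOR 11101 = 01111
  pos 1: 11111 XOR 11101 = 00010
  pos 4: 10111 XOR 11101 = 01010
  pos 5: 10101 XOR 11101 = 01000
  pos 6: 10000 XOR 11101 = 01101
  pos 7: 11011 XOR 11101 = 00110
  pos 9: 11010 XOR 11101 = 00111
Remainder = 0111 (nonzero — an error is detected).

0111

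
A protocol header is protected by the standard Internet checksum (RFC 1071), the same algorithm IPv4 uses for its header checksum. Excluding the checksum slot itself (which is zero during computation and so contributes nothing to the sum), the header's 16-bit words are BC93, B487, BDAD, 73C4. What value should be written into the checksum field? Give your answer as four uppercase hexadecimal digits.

5D72

One's-complement addition (fold any carry out of bit 15 back into bit 0):
  0xBC93 + 0xB487 = 0x1711A → wrap carry → 0x711B
  0x711B + 0xBDAD = 0x12EC8 → wrap carry → 0x2EC9
  0x2EC9 + 0x73C4 = 0x0A28D
One's-complement sum = 0xA28D.
Checksum = ~0xA28D & 0xFFFF = 0x5D72.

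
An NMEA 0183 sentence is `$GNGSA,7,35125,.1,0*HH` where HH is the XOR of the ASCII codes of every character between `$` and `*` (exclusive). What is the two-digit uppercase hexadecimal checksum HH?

74

XOR the ASCII codes of the payload characters:
  'G' = 0x47 → acc = 0x47
  'N' = 0x4E → acc = 0x09
  'G' = 0x47 → acc = 0x4E
  'S' = 0x53 → acc = 0x1D
  'A' = 0x41 → acc = 0x5C
  ',' = 0x2C → acc = 0x70
  '7' = 0x37 → acc = 0x47
  ',' = 0x2C → acc = 0x6B
  '3' = 0x33 → acc = 0x58
  '5' = 0x35 → acc = 0x6D
  '1' = 0x31 → acc = 0x5C
  '2' = 0x32 → acc = 0x6E
  '5' = 0x35 → acc = 0x5B
  ',' = 0x2C → acc = 0x77
  '.' = 0x2E → acc = 0x59
  '1' = 0x31 → acc = 0x68
  ',' = 0x2C → acc = 0x44
  '0' = 0x30 → acc = 0x74
Checksum = 0x74.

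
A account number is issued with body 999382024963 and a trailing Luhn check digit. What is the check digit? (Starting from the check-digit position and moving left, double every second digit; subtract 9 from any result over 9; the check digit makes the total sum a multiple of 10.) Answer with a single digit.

Partial digits right→left: 3 6 9 4 2 0 2 8 3 9 9 9
Double every second digit counting from the check-digit position (so the 1st, 3rd, 5th, ... of the partial from the right).
  doubled (with −9 where >9): 6 9 4 4 6 9 → sum 38
  kept as-is: 6 4 0 8 9 9 → sum 36
Total = 38 + 36 = 74.
Check digit = (10 − (74 mod 10)) mod 10 = 6.

6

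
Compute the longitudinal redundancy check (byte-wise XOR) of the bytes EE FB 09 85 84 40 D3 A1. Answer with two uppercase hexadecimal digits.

2F

XOR the bytes together:
  start with 0xEE
  0xEE ⊕ 0xFB = 0x15
  0x15 ⊕ 0x09 = 0x1C
  0x1C ⊕ 0x85 = 0x99
  0x99 ⊕ 0x84 = 0x1D
  0x1D ⊕ 0x40 = 0x5D
  0x5D ⊕ 0xD3 = 0x8E
  0x8E ⊕ 0xA1 = 0x2F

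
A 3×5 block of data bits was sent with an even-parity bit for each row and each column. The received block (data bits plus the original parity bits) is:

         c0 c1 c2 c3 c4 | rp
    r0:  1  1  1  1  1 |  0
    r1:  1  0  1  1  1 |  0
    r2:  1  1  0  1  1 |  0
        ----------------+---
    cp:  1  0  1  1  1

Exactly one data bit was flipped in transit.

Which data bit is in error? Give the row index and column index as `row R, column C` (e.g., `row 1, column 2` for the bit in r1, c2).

row 0, column 2

Recompute each row's even parity and compare to rp:
  r0: data parity 1, sent rp 0 → mismatch
  r1: data parity 0, sent rp 0 → ok
  r2: data parity 0, sent rp 0 → ok
Recompute each column's even parity and compare to cp:
  c0: data parity 1, sent cp 1 → ok
  c1: data parity 0, sent cp 0 → ok
  c2: data parity 0, sent cp 1 → mismatch
  c3: data parity 1, sent cp 1 → ok
  c4: data parity 1, sent cp 1 → ok
Exactly one row (r0) and one column (c2) fail → the flipped bit is at their intersection.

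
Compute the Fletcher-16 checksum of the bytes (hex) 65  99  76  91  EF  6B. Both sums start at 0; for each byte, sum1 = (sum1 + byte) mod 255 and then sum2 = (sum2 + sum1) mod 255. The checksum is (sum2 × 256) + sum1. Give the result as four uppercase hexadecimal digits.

Running sums (mod 255):
  after byte 0 (65): sum1=101, sum2=101
  after byte 1 (99): sum1=254, sum2=100
  after byte 2 (76): sum1=117, sum2=217
  after byte 3 (91): sum1=7, sum2=224
  after byte 4 (EF): sum1=246, sum2=215
  after byte 5 (6B): sum1=98, sum2=58
Checksum = sum2·256 + sum1 = 58·256 + 98 = 14946 = 0x3A62.

3A62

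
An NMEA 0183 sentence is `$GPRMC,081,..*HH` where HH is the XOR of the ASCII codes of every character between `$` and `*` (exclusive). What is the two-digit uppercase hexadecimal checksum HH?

72

XOR the ASCII codes of the payload characters:
  'G' = 0x47 → acc = 0x47
  'P' = 0x50 → acc = 0x17
  'R' = 0x52 → acc = 0x45
  'M' = 0x4D → acc = 0x08
  'C' = 0x43 → acc = 0x4B
  ',' = 0x2C → acc = 0x67
  '0' = 0x30 → acc = 0x57
  '8' = 0x38 → acc = 0x6F
  '1' = 0x31 → acc = 0x5E
  ',' = 0x2C → acc = 0x72
  '.' = 0x2E → acc = 0x5C
  '.' = 0x2E → acc = 0x72
Checksum = 0x72.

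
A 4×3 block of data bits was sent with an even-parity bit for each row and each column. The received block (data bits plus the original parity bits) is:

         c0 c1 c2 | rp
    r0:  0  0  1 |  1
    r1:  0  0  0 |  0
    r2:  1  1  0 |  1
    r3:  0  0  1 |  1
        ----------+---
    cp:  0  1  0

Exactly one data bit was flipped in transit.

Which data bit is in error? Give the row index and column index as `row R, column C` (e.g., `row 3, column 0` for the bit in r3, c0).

Recompute each row's even parity and compare to rp:
  r0: data parity 1, sent rp 1 → ok
  r1: data parity 0, sent rp 0 → ok
  r2: data parity 0, sent rp 1 → mismatch
  r3: data parity 1, sent rp 1 → ok
Recompute each column's even parity and compare to cp:
  c0: data parity 1, sent cp 0 → mismatch
  c1: data parity 1, sent cp 1 → ok
  c2: data parity 0, sent cp 0 → ok
Exactly one row (r2) and one column (c0) fail → the flipped bit is at their intersection.

row 2, column 0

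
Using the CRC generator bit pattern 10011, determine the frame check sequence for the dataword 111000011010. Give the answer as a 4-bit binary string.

1101

Append 4 zeros: 1110000110100000. Divide by 10011 (XOR where the leading bit is 1):
  pos 0: 11100 XOR 10011 = 01111
  pos 1: 11110 XOR 10011 = 01101
  pos 2: 11010 XOR 10011 = 01001
  pos 3: 10011 XOR 10011 = 00000
  pos 8: 10100 XOR 10011 = 00111
  pos 10: 11100 XOR 10011 = 01111
  pos 11: 11110 XOR 10011 = 01101
Remainder (last 4 bits) = 1101. This is the CRC / FCS.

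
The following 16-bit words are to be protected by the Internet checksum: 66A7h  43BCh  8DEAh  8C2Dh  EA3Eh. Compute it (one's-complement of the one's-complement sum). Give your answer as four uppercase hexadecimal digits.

5145

One's-complement addition (fold any carry out of bit 15 back into bit 0):
  0x66A7 + 0x43BC = 0x0AA63
  0xAA63 + 0x8DEA = 0x1384D → wrap carry → 0x384E
  0x384E + 0x8C2D = 0x0C47B
  0xC47B + 0xEA3E = 0x1AEB9 → wrap carry → 0xAEBA
One's-complement sum = 0xAEBA.
Checksum = ~0xAEBA & 0xFFFF = 0x5145.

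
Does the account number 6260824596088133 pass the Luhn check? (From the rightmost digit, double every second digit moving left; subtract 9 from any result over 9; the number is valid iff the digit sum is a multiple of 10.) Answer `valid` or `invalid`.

valid

From the right, keep odd positions and double even positions (subtract 9 from any doubled value over 9):
  doubled (positions 2,4,...): 6 7 0 9 8 7 3 3 → sum 43
  kept (positions 1,3,...): 3 1 8 6 5 2 0 2 → sum 27
Total = 70.
70 mod 10 = 0, so the number is valid.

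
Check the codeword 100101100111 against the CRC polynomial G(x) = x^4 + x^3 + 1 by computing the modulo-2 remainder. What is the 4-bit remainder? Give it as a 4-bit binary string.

Modulo-2 division of 100101100111 by 11001:
  pos 0: 10010 XOR 11001 = 01011
  pos 1: 10111 XOR 11001 = 01110
  pos 2: 11101 XOR 11001 = 00100
  pos 4: 10000 XOR 11001 = 01001
  pos 5: 10011 XOR 11001 = 01010
  pos 6: 10101 XOR 11001 = 01100
  pos 7: 11001 XOR 11001 = 00000
Remainder = 0000 (zero — the frame passes the CRC check).

0000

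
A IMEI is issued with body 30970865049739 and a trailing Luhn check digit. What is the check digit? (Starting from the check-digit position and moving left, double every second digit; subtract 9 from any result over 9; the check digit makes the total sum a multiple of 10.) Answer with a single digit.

Partial digits right→left: 9 3 7 9 4 0 5 6 8 0 7 9 0 3
Double every second digit counting from the check-digit position (so the 1st, 3rd, 5th, ... of the partial from the right).
  doubled (with −9 where >9): 9 5 8 1 7 5 0 → sum 35
  kept as-is: 3 9 0 6 0 9 3 → sum 30
Total = 35 + 30 = 65.
Check digit = (10 − (65 mod 10)) mod 10 = 5.

5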